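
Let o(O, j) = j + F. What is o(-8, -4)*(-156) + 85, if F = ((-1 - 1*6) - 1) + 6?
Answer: 1021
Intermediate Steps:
F = -2 (F = ((-1 - 6) - 1) + 6 = (-7 - 1) + 6 = -8 + 6 = -2)
o(O, j) = -2 + j (o(O, j) = j - 2 = -2 + j)
o(-8, -4)*(-156) + 85 = (-2 - 4)*(-156) + 85 = -6*(-156) + 85 = 936 + 85 = 1021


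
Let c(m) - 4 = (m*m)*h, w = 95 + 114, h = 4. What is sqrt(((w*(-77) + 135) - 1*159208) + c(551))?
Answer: sqrt(1039242) ≈ 1019.4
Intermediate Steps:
w = 209
c(m) = 4 + 4*m**2 (c(m) = 4 + (m*m)*4 = 4 + m**2*4 = 4 + 4*m**2)
sqrt(((w*(-77) + 135) - 1*159208) + c(551)) = sqrt(((209*(-77) + 135) - 1*159208) + (4 + 4*551**2)) = sqrt(((-16093 + 135) - 159208) + (4 + 4*303601)) = sqrt((-15958 - 159208) + (4 + 1214404)) = sqrt(-175166 + 1214408) = sqrt(1039242)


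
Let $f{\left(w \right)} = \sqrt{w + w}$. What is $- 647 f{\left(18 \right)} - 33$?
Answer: $-3915$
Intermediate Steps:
$f{\left(w \right)} = \sqrt{2} \sqrt{w}$ ($f{\left(w \right)} = \sqrt{2 w} = \sqrt{2} \sqrt{w}$)
$- 647 f{\left(18 \right)} - 33 = - 647 \sqrt{2} \sqrt{18} - 33 = - 647 \sqrt{2} \cdot 3 \sqrt{2} - 33 = \left(-647\right) 6 - 33 = -3882 - 33 = -3915$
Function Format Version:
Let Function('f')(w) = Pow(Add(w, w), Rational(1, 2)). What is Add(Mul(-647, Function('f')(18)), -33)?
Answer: -3915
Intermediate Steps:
Function('f')(w) = Mul(Pow(2, Rational(1, 2)), Pow(w, Rational(1, 2))) (Function('f')(w) = Pow(Mul(2, w), Rational(1, 2)) = Mul(Pow(2, Rational(1, 2)), Pow(w, Rational(1, 2))))
Add(Mul(-647, Function('f')(18)), -33) = Add(Mul(-647, Mul(Pow(2, Rational(1, 2)), Pow(18, Rational(1, 2)))), -33) = Add(Mul(-647, Mul(Pow(2, Rational(1, 2)), Mul(3, Pow(2, Rational(1, 2))))), -33) = Add(Mul(-647, 6), -33) = Add(-3882, -33) = -3915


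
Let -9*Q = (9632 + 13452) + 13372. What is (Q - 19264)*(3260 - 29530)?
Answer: 1837428880/3 ≈ 6.1248e+8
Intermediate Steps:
Q = -12152/3 (Q = -((9632 + 13452) + 13372)/9 = -(23084 + 13372)/9 = -⅑*36456 = -12152/3 ≈ -4050.7)
(Q - 19264)*(3260 - 29530) = (-12152/3 - 19264)*(3260 - 29530) = -69944/3*(-26270) = 1837428880/3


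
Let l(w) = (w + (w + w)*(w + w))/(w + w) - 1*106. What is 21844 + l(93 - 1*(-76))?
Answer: 44153/2 ≈ 22077.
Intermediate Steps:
l(w) = -106 + (w + 4*w²)/(2*w) (l(w) = (w + (2*w)*(2*w))/((2*w)) - 106 = (w + 4*w²)*(1/(2*w)) - 106 = (w + 4*w²)/(2*w) - 106 = -106 + (w + 4*w²)/(2*w))
21844 + l(93 - 1*(-76)) = 21844 + (-211/2 + 2*(93 - 1*(-76))) = 21844 + (-211/2 + 2*(93 + 76)) = 21844 + (-211/2 + 2*169) = 21844 + (-211/2 + 338) = 21844 + 465/2 = 44153/2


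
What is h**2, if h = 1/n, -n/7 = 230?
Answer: 1/2592100 ≈ 3.8579e-7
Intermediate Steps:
n = -1610 (n = -7*230 = -1610)
h = -1/1610 (h = 1/(-1610) = -1/1610 ≈ -0.00062112)
h**2 = (-1/1610)**2 = 1/2592100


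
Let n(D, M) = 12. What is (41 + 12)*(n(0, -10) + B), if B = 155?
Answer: 8851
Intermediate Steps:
(41 + 12)*(n(0, -10) + B) = (41 + 12)*(12 + 155) = 53*167 = 8851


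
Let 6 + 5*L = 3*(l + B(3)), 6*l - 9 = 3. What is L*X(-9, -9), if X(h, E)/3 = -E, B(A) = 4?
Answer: 324/5 ≈ 64.800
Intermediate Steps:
X(h, E) = -3*E (X(h, E) = 3*(-E) = -3*E)
l = 2 (l = 3/2 + (⅙)*3 = 3/2 + ½ = 2)
L = 12/5 (L = -6/5 + (3*(2 + 4))/5 = -6/5 + (3*6)/5 = -6/5 + (⅕)*18 = -6/5 + 18/5 = 12/5 ≈ 2.4000)
L*X(-9, -9) = 12*(-3*(-9))/5 = (12/5)*27 = 324/5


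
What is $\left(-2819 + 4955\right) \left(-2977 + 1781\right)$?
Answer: $-2554656$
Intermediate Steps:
$\left(-2819 + 4955\right) \left(-2977 + 1781\right) = 2136 \left(-1196\right) = -2554656$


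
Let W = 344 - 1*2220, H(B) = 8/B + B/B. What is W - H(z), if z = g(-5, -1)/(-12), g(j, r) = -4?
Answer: -1901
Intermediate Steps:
z = ⅓ (z = -4/(-12) = -4*(-1/12) = ⅓ ≈ 0.33333)
H(B) = 1 + 8/B (H(B) = 8/B + 1 = 1 + 8/B)
W = -1876 (W = 344 - 2220 = -1876)
W - H(z) = -1876 - (8 + ⅓)/⅓ = -1876 - 3*25/3 = -1876 - 1*25 = -1876 - 25 = -1901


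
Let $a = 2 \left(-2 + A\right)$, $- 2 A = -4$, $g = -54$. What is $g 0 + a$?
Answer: $0$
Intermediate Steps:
$A = 2$ ($A = \left(- \frac{1}{2}\right) \left(-4\right) = 2$)
$a = 0$ ($a = 2 \left(-2 + 2\right) = 2 \cdot 0 = 0$)
$g 0 + a = \left(-54\right) 0 + 0 = 0 + 0 = 0$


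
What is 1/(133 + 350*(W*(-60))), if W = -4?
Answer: 1/84133 ≈ 1.1886e-5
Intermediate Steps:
1/(133 + 350*(W*(-60))) = 1/(133 + 350*(-4*(-60))) = 1/(133 + 350*240) = 1/(133 + 84000) = 1/84133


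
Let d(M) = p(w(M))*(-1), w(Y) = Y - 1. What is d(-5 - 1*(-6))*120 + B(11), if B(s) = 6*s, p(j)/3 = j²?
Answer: 66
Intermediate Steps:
w(Y) = -1 + Y
p(j) = 3*j²
d(M) = -3*(-1 + M)² (d(M) = (3*(-1 + M)²)*(-1) = -3*(-1 + M)²)
d(-5 - 1*(-6))*120 + B(11) = -3*(-1 + (-5 - 1*(-6)))²*120 + 6*11 = -3*(-1 + (-5 + 6))²*120 + 66 = -3*(-1 + 1)²*120 + 66 = -3*0²*120 + 66 = -3*0*120 + 66 = 0*120 + 66 = 0 + 66 = 66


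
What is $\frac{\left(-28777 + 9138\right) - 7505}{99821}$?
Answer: $- \frac{27144}{99821} \approx -0.27193$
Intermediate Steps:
$\frac{\left(-28777 + 9138\right) - 7505}{99821} = \left(-19639 - 7505\right) \frac{1}{99821} = \left(-27144\right) \frac{1}{99821} = - \frac{27144}{99821}$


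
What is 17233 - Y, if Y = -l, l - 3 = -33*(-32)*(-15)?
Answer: 1396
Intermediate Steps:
l = -15837 (l = 3 - 33*(-32)*(-15) = 3 + 1056*(-15) = 3 - 15840 = -15837)
Y = 15837 (Y = -1*(-15837) = 15837)
17233 - Y = 17233 - 1*15837 = 17233 - 15837 = 1396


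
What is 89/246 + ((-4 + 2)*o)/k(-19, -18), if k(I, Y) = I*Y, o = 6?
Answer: 509/1558 ≈ 0.32670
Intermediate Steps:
89/246 + ((-4 + 2)*o)/k(-19, -18) = 89/246 + ((-4 + 2)*6)/((-19*(-18))) = 89*(1/246) - 2*6/342 = 89/246 - 12*1/342 = 89/246 - 2/57 = 509/1558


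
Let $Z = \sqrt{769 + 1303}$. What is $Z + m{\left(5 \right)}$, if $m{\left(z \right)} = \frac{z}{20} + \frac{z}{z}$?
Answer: $\frac{5}{4} + 2 \sqrt{518} \approx 46.769$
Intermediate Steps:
$Z = 2 \sqrt{518}$ ($Z = \sqrt{2072} = 2 \sqrt{518} \approx 45.519$)
$m{\left(z \right)} = 1 + \frac{z}{20}$ ($m{\left(z \right)} = z \frac{1}{20} + 1 = \frac{z}{20} + 1 = 1 + \frac{z}{20}$)
$Z + m{\left(5 \right)} = 2 \sqrt{518} + \left(1 + \frac{1}{20} \cdot 5\right) = 2 \sqrt{518} + \left(1 + \frac{1}{4}\right) = 2 \sqrt{518} + \frac{5}{4} = \frac{5}{4} + 2 \sqrt{518}$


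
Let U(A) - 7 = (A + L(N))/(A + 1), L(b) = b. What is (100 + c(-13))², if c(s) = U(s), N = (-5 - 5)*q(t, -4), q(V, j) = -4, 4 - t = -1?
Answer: 175561/16 ≈ 10973.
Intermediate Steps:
t = 5 (t = 4 - 1*(-1) = 4 + 1 = 5)
N = 40 (N = (-5 - 5)*(-4) = -10*(-4) = 40)
U(A) = 7 + (40 + A)/(1 + A) (U(A) = 7 + (A + 40)/(A + 1) = 7 + (40 + A)/(1 + A))
c(s) = (47 + 8*s)/(1 + s)
(100 + c(-13))² = (100 + (47 + 8*(-13))/(1 - 13))² = (100 + (47 - 104)/(-12))² = (100 - 1/12*(-57))² = (100 + 19/4)² = (419/4)² = 175561/16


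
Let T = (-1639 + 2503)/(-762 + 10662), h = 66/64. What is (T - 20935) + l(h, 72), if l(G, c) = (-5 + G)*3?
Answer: -184332007/8800 ≈ -20947.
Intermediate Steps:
h = 33/32 (h = 66*(1/64) = 33/32 ≈ 1.0313)
T = 24/275 (T = 864/9900 = 864*(1/9900) = 24/275 ≈ 0.087273)
l(G, c) = -15 + 3*G
(T - 20935) + l(h, 72) = (24/275 - 20935) + (-15 + 3*(33/32)) = -5757101/275 + (-15 + 99/32) = -5757101/275 - 381/32 = -184332007/8800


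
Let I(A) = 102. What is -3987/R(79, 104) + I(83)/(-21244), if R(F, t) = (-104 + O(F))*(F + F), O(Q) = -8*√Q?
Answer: 30263729/67131040 - 443*√79/12640 ≈ 0.13931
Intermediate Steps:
R(F, t) = 2*F*(-104 - 8*√F) (R(F, t) = (-104 - 8*√F)*(F + F) = (-104 - 8*√F)*(2*F) = 2*F*(-104 - 8*√F))
-3987/R(79, 104) + I(83)/(-21244) = -3987*(-1/(1264*(13 + √79))) + 102/(-21244) = -3987/(-16432 - 1264*√79) + 102*(-1/21244) = -3987/(-16432 - 1264*√79) - 51/10622 = -51/10622 - 3987/(-16432 - 1264*√79)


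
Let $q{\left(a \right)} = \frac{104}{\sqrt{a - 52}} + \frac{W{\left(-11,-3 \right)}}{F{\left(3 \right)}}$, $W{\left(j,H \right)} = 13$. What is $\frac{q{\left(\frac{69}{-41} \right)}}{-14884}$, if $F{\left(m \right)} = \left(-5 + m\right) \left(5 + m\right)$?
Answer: $\frac{13}{238144} + \frac{26 i \sqrt{90241}}{8189921} \approx 5.4589 \cdot 10^{-5} + 0.00095366 i$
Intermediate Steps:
$q{\left(a \right)} = - \frac{13}{16} + \frac{104}{\sqrt{-52 + a}}$ ($q{\left(a \right)} = \frac{104}{\sqrt{a - 52}} + \frac{13}{-25 + 3^{2}} = \frac{104}{\sqrt{-52 + a}} + \frac{13}{-25 + 9} = \frac{104}{\sqrt{-52 + a}} + \frac{13}{-16} = \frac{104}{\sqrt{-52 + a}} + 13 \left(- \frac{1}{16}\right) = \frac{104}{\sqrt{-52 + a}} - \frac{13}{16} = - \frac{13}{16} + \frac{104}{\sqrt{-52 + a}}$)
$\frac{q{\left(\frac{69}{-41} \right)}}{-14884} = \frac{- \frac{13}{16} + \frac{104}{\sqrt{-52 + \frac{69}{-41}}}}{-14884} = \left(- \frac{13}{16} + \frac{104}{\sqrt{-52 + 69 \left(- \frac{1}{41}\right)}}\right) \left(- \frac{1}{14884}\right) = \left(- \frac{13}{16} + \frac{104}{\sqrt{-52 - \frac{69}{41}}}\right) \left(- \frac{1}{14884}\right) = \left(- \frac{13}{16} + \frac{104}{\frac{1}{41} i \sqrt{90241}}\right) \left(- \frac{1}{14884}\right) = \left(- \frac{13}{16} + 104 \left(- \frac{i \sqrt{90241}}{2201}\right)\right) \left(- \frac{1}{14884}\right) = \left(- \frac{13}{16} - \frac{104 i \sqrt{90241}}{2201}\right) \left(- \frac{1}{14884}\right) = \frac{13}{238144} + \frac{26 i \sqrt{90241}}{8189921}$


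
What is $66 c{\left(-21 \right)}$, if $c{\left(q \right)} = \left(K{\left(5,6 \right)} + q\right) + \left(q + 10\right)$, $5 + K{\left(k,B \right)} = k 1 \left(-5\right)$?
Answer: $-4092$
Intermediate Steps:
$K{\left(k,B \right)} = -5 - 5 k$ ($K{\left(k,B \right)} = -5 + k 1 \left(-5\right) = -5 + k \left(-5\right) = -5 - 5 k$)
$c{\left(q \right)} = -20 + 2 q$ ($c{\left(q \right)} = \left(\left(-5 - 25\right) + q\right) + \left(q + 10\right) = \left(\left(-5 - 25\right) + q\right) + \left(10 + q\right) = \left(-30 + q\right) + \left(10 + q\right) = -20 + 2 q$)
$66 c{\left(-21 \right)} = 66 \left(-20 + 2 \left(-21\right)\right) = 66 \left(-20 - 42\right) = 66 \left(-62\right) = -4092$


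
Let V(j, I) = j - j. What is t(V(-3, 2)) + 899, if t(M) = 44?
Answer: 943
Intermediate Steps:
V(j, I) = 0
t(V(-3, 2)) + 899 = 44 + 899 = 943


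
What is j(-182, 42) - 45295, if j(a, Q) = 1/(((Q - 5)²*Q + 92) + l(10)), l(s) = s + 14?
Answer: -2609626129/57614 ≈ -45295.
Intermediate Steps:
l(s) = 14 + s
j(a, Q) = 1/(116 + Q*(-5 + Q)²) (j(a, Q) = 1/(((Q - 5)²*Q + 92) + (14 + 10)) = 1/(((-5 + Q)²*Q + 92) + 24) = 1/((Q*(-5 + Q)² + 92) + 24) = 1/((92 + Q*(-5 + Q)²) + 24) = 1/(116 + Q*(-5 + Q)²))
j(-182, 42) - 45295 = 1/(116 + 42*(-5 + 42)²) - 45295 = 1/(116 + 42*37²) - 45295 = 1/(116 + 42*1369) - 45295 = 1/(116 + 57498) - 45295 = 1/57614 - 45295 = -2609626129/57614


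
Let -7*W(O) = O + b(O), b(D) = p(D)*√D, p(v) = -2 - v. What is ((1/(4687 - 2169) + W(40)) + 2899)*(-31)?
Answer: -1580908891/17626 - 372*√10 ≈ -90868.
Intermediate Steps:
b(D) = √D*(-2 - D) (b(D) = (-2 - D)*√D = √D*(-2 - D))
W(O) = -O/7 - √O*(-2 - O)/7 (W(O) = -(O + √O*(-2 - O))/7 = -O/7 - √O*(-2 - O)/7)
((1/(4687 - 2169) + W(40)) + 2899)*(-31) = ((1/(4687 - 2169) + (-⅐*40 + √40*(2 + 40)/7)) + 2899)*(-31) = ((1/2518 + (-40/7 + (⅐)*(2*√10)*42)) + 2899)*(-31) = ((1/2518 + (-40/7 + 12*√10)) + 2899)*(-31) = ((-100713/17626 + 12*√10) + 2899)*(-31) = (50997061/17626 + 12*√10)*(-31) = -1580908891/17626 - 372*√10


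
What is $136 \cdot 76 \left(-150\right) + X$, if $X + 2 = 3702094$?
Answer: $2151692$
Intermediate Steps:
$X = 3702092$ ($X = -2 + 3702094 = 3702092$)
$136 \cdot 76 \left(-150\right) + X = 136 \cdot 76 \left(-150\right) + 3702092 = 10336 \left(-150\right) + 3702092 = -1550400 + 3702092 = 2151692$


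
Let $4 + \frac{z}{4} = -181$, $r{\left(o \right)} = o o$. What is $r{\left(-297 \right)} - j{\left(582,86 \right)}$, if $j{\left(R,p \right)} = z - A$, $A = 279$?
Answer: $89228$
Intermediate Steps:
$r{\left(o \right)} = o^{2}$
$z = -740$ ($z = -16 + 4 \left(-181\right) = -16 - 724 = -740$)
$j{\left(R,p \right)} = -1019$ ($j{\left(R,p \right)} = -740 - 279 = -1019$)
$r{\left(-297 \right)} - j{\left(582,86 \right)} = \left(-297\right)^{2} - -1019 = 88209 + 1019 = 89228$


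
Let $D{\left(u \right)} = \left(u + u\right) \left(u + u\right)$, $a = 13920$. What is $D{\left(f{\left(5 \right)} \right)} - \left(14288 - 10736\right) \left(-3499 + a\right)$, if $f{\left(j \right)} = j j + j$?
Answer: $-37011792$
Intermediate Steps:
$f{\left(j \right)} = j + j^{2}$ ($f{\left(j \right)} = j^{2} + j = j + j^{2}$)
$D{\left(u \right)} = 4 u^{2}$ ($D{\left(u \right)} = 2 u 2 u = 4 u^{2}$)
$D{\left(f{\left(5 \right)} \right)} - \left(14288 - 10736\right) \left(-3499 + a\right) = 4 \left(5 \left(1 + 5\right)\right)^{2} - \left(14288 - 10736\right) \left(-3499 + 13920\right) = 4 \left(5 \cdot 6\right)^{2} - \left(14288 - 10736\right) 10421 = 4 \cdot 30^{2} - 3552 \cdot 10421 = 4 \cdot 900 - 37015392 = 3600 - 37015392 = -37011792$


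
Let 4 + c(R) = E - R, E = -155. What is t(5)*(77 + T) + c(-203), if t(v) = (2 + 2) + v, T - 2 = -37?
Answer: 422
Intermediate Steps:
T = -35 (T = 2 - 37 = -35)
c(R) = -159 - R (c(R) = -4 + (-155 - R) = -159 - R)
t(v) = 4 + v
t(5)*(77 + T) + c(-203) = (4 + 5)*(77 - 35) + (-159 - 1*(-203)) = 9*42 + (-159 + 203) = 378 + 44 = 422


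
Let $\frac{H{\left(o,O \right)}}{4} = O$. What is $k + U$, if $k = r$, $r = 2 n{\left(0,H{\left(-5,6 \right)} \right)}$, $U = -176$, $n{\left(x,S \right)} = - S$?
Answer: $-224$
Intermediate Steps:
$H{\left(o,O \right)} = 4 O$
$r = -48$ ($r = 2 \left(- 4 \cdot 6\right) = 2 \left(\left(-1\right) 24\right) = 2 \left(-24\right) = -48$)
$k = -48$
$k + U = -48 - 176 = -224$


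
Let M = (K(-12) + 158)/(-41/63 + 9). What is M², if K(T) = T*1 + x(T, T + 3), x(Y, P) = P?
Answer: 74494161/276676 ≈ 269.25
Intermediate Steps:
K(T) = 3 + 2*T (K(T) = T*1 + (T + 3) = T + (3 + T) = 3 + 2*T)
M = 8631/526 (M = ((3 + 2*(-12)) + 158)/(-41/63 + 9) = ((3 - 24) + 158)/(-41*1/63 + 9) = (-21 + 158)/(-41/63 + 9) = 137/(526/63) = 137*(63/526) = 8631/526 ≈ 16.409)
M² = (8631/526)² = 74494161/276676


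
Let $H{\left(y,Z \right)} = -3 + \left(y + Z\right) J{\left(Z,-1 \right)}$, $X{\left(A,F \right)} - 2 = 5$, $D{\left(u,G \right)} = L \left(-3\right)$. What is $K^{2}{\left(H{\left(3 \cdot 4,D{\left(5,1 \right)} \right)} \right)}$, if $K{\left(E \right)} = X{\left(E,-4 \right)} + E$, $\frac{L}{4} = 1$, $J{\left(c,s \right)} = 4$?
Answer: $16$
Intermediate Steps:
$L = 4$ ($L = 4 \cdot 1 = 4$)
$D{\left(u,G \right)} = -12$ ($D{\left(u,G \right)} = 4 \left(-3\right) = -12$)
$X{\left(A,F \right)} = 7$ ($X{\left(A,F \right)} = 2 + 5 = 7$)
$H{\left(y,Z \right)} = -3 + 4 Z + 4 y$ ($H{\left(y,Z \right)} = -3 + \left(y + Z\right) 4 = -3 + \left(Z + y\right) 4 = -3 + \left(4 Z + 4 y\right) = -3 + 4 Z + 4 y$)
$K{\left(E \right)} = 7 + E$
$K^{2}{\left(H{\left(3 \cdot 4,D{\left(5,1 \right)} \right)} \right)} = \left(7 + \left(-3 + 4 \left(-12\right) + 4 \cdot 3 \cdot 4\right)\right)^{2} = \left(7 - 3\right)^{2} = 4^{2} = 16$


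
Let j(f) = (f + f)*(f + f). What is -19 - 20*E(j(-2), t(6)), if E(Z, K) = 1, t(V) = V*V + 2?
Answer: -39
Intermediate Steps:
j(f) = 4*f² (j(f) = (2*f)*(2*f) = 4*f²)
t(V) = 2 + V² (t(V) = V² + 2 = 2 + V²)
-19 - 20*E(j(-2), t(6)) = -19 - 20*1 = -19 - 20 = -39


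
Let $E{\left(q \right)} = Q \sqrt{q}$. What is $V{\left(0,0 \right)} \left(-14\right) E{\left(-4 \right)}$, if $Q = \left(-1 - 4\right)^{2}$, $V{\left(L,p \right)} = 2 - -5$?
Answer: $- 4900 i \approx - 4900.0 i$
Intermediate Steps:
$V{\left(L,p \right)} = 7$ ($V{\left(L,p \right)} = 2 + 5 = 7$)
$Q = 25$ ($Q = \left(-5\right)^{2} = 25$)
$E{\left(q \right)} = 25 \sqrt{q}$
$V{\left(0,0 \right)} \left(-14\right) E{\left(-4 \right)} = 7 \left(-14\right) 25 \sqrt{-4} = - 98 \cdot 25 \cdot 2 i = - 98 \cdot 50 i = - 4900 i$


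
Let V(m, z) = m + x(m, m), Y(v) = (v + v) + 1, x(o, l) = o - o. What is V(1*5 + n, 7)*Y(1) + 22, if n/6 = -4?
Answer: -35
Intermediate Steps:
x(o, l) = 0
n = -24 (n = 6*(-4) = -24)
Y(v) = 1 + 2*v (Y(v) = 2*v + 1 = 1 + 2*v)
V(m, z) = m (V(m, z) = m + 0 = m)
V(1*5 + n, 7)*Y(1) + 22 = (1*5 - 24)*(1 + 2*1) + 22 = (5 - 24)*(1 + 2) + 22 = -19*3 + 22 = -57 + 22 = -35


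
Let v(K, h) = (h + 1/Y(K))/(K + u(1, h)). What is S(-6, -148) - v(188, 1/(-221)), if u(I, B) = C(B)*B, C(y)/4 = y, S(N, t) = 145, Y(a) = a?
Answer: 83434788609/575412352 ≈ 145.00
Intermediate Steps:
C(y) = 4*y
u(I, B) = 4*B² (u(I, B) = (4*B)*B = 4*B²)
v(K, h) = (h + 1/K)/(K + 4*h²)
S(-6, -148) - v(188, 1/(-221)) = 145 - (1 + 188/(-221))/(188*(188 + 4*(1/(-221))²)) = 145 - (1 + 188*(-1/221))/(188*(188 + 4*(-1/221)²)) = 145 - (1 - 188/221)/(188*(188 + 4*(1/48841))) = 145 - 33/(188*(188 + 4/48841)*221) = 145 - 33/(188*9182112/48841*221) = 145 - 48841*33/(188*9182112*221) = 145 - 1*2431/575412352 = 145 - 2431/575412352 = 83434788609/575412352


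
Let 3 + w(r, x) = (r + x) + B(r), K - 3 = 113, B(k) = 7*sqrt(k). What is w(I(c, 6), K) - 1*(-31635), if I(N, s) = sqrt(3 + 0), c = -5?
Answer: 31748 + sqrt(3) + 7*3**(1/4) ≈ 31759.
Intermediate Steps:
I(N, s) = sqrt(3)
K = 116 (K = 3 + 113 = 116)
w(r, x) = -3 + r + x + 7*sqrt(r) (w(r, x) = -3 + ((r + x) + 7*sqrt(r)) = -3 + (r + x + 7*sqrt(r)) = -3 + r + x + 7*sqrt(r))
w(I(c, 6), K) - 1*(-31635) = (-3 + sqrt(3) + 116 + 7*sqrt(sqrt(3))) - 1*(-31635) = (-3 + sqrt(3) + 116 + 7*3**(1/4)) + 31635 = (113 + sqrt(3) + 7*3**(1/4)) + 31635 = 31748 + sqrt(3) + 7*3**(1/4)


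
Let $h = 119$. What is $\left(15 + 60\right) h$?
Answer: $8925$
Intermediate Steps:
$\left(15 + 60\right) h = \left(15 + 60\right) 119 = 75 \cdot 119 = 8925$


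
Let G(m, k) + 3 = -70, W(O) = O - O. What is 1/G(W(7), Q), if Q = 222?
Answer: -1/73 ≈ -0.013699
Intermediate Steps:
W(O) = 0
G(m, k) = -73 (G(m, k) = -3 - 70 = -73)
1/G(W(7), Q) = 1/(-73) = -1/73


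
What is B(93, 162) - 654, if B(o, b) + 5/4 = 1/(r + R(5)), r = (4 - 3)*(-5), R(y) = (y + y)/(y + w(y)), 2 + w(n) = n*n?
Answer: -170421/260 ≈ -655.46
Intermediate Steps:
w(n) = -2 + n**2 (w(n) = -2 + n*n = -2 + n**2)
R(y) = 2*y/(-2 + y + y**2) (R(y) = (y + y)/(y + (-2 + y**2)) = (2*y)/(-2 + y + y**2) = 2*y/(-2 + y + y**2))
r = -5 (r = 1*(-5) = -5)
B(o, b) = -381/260 (B(o, b) = -5/4 + 1/(-5 + 2*5/(-2 + 5 + 5**2)) = -5/4 + 1/(-5 + 2*5/(-2 + 5 + 25)) = -5/4 + 1/(-5 + 2*5/28) = -5/4 + 1/(-5 + 2*5*(1/28)) = -5/4 + 1/(-5 + 5/14) = -5/4 + 1/(-65/14) = -5/4 - 14/65 = -381/260)
B(93, 162) - 654 = -381/260 - 654 = -170421/260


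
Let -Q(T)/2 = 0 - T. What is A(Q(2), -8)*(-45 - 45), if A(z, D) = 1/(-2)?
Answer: 45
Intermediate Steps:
Q(T) = 2*T (Q(T) = -2*(0 - T) = -(-2)*T = 2*T)
A(z, D) = -1/2
A(Q(2), -8)*(-45 - 45) = -(-45 - 45)/2 = -1/2*(-90) = 45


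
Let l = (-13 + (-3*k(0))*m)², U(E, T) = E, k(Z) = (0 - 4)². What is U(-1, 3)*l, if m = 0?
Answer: -169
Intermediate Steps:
k(Z) = 16 (k(Z) = (-4)² = 16)
l = 169 (l = (-13 - 3*16*0)² = (-13 - 48*0)² = (-13 + 0)² = (-13)² = 169)
U(-1, 3)*l = -1*169 = -169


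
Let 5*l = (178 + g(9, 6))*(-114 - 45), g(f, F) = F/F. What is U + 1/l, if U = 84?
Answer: 2390719/28461 ≈ 84.000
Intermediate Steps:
g(f, F) = 1
l = -28461/5 (l = ((178 + 1)*(-114 - 45))/5 = (179*(-159))/5 = (⅕)*(-28461) = -28461/5 ≈ -5692.2)
U + 1/l = 84 + 1/(-28461/5) = 84 - 5/28461 = 2390719/28461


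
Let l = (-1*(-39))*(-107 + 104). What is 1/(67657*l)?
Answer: -1/7915869 ≈ -1.2633e-7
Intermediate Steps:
l = -117 (l = 39*(-3) = -117)
1/(67657*l) = 1/(67657*(-117)) = (1/67657)*(-1/117) = -1/7915869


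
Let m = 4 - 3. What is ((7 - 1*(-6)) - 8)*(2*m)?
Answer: 10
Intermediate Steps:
m = 1
((7 - 1*(-6)) - 8)*(2*m) = ((7 - 1*(-6)) - 8)*(2*1) = ((7 + 6) - 8)*2 = (13 - 8)*2 = 5*2 = 10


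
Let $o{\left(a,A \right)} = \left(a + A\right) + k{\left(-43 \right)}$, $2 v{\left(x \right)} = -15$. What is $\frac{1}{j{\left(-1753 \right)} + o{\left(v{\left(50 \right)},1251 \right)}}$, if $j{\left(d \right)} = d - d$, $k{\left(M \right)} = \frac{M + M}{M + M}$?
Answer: $\frac{2}{2489} \approx 0.00080354$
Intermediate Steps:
$k{\left(M \right)} = 1$ ($k{\left(M \right)} = \frac{2 M}{2 M} = 2 M \frac{1}{2 M} = 1$)
$v{\left(x \right)} = - \frac{15}{2}$ ($v{\left(x \right)} = \frac{1}{2} \left(-15\right) = - \frac{15}{2}$)
$o{\left(a,A \right)} = 1 + A + a$ ($o{\left(a,A \right)} = \left(a + A\right) + 1 = \left(A + a\right) + 1 = 1 + A + a$)
$j{\left(d \right)} = 0$
$\frac{1}{j{\left(-1753 \right)} + o{\left(v{\left(50 \right)},1251 \right)}} = \frac{1}{0 + \left(1 + 1251 - \frac{15}{2}\right)} = \frac{1}{0 + \frac{2489}{2}} = \frac{1}{\frac{2489}{2}} = \frac{2}{2489}$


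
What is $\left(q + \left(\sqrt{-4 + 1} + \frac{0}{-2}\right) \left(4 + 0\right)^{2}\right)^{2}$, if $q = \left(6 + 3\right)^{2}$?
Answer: $5793 + 2592 i \sqrt{3} \approx 5793.0 + 4489.5 i$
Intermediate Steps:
$q = 81$ ($q = 9^{2} = 81$)
$\left(q + \left(\sqrt{-4 + 1} + \frac{0}{-2}\right) \left(4 + 0\right)^{2}\right)^{2} = \left(81 + \left(\sqrt{-4 + 1} + \frac{0}{-2}\right) \left(4 + 0\right)^{2}\right)^{2} = \left(81 + \left(\sqrt{-3} + 0 \left(- \frac{1}{2}\right)\right) 4^{2}\right)^{2} = \left(81 + \left(i \sqrt{3} + 0\right) 16\right)^{2} = \left(81 + i \sqrt{3} \cdot 16\right)^{2} = \left(81 + 16 i \sqrt{3}\right)^{2}$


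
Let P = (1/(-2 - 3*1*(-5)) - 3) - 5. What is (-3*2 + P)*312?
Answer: -4344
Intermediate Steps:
P = -103/13 (P = (1/(-2 - 3*(-5)) - 3) - 5 = (1/(-2 + 15) - 3) - 5 = (1/13 - 3) - 5 = -38/13 - 5 = -103/13 ≈ -7.9231)
(-3*2 + P)*312 = (-3*2 - 103/13)*312 = (-6 - 103/13)*312 = -181/13*312 = -4344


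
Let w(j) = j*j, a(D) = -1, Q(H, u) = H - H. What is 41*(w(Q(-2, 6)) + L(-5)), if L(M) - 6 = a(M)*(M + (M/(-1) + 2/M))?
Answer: 1312/5 ≈ 262.40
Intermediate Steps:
Q(H, u) = 0
L(M) = 6 - 2/M (L(M) = 6 - (M + (M/(-1) + 2/M)) = 6 - (M + (M*(-1) + 2/M)) = 6 - (M + (-M + 2/M)) = 6 - 2/M)
w(j) = j**2
41*(w(Q(-2, 6)) + L(-5)) = 41*(0**2 + (6 - 2/(-5))) = 41*(0 + (6 - 2*(-1/5))) = 41*(0 + (6 + 2/5)) = 41*(0 + 32/5) = 41*(32/5) = 1312/5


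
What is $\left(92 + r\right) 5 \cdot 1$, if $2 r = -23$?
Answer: $\frac{805}{2} \approx 402.5$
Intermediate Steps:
$r = - \frac{23}{2}$ ($r = \frac{1}{2} \left(-23\right) = - \frac{23}{2} \approx -11.5$)
$\left(92 + r\right) 5 \cdot 1 = \left(92 - \frac{23}{2}\right) 5 \cdot 1 = \frac{161}{2} \cdot 5 = \frac{805}{2}$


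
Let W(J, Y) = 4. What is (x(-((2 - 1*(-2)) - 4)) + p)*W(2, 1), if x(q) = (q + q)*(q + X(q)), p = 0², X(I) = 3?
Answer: 0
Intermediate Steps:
p = 0
x(q) = 2*q*(3 + q) (x(q) = (q + q)*(q + 3) = (2*q)*(3 + q) = 2*q*(3 + q))
(x(-((2 - 1*(-2)) - 4)) + p)*W(2, 1) = (2*(-((2 - 1*(-2)) - 4))*(3 - ((2 - 1*(-2)) - 4)) + 0)*4 = (2*(-((2 + 2) - 4))*(3 - ((2 + 2) - 4)) + 0)*4 = (2*(-(4 - 4))*(3 - (4 - 4)) + 0)*4 = (2*(-1*0)*(3 - 1*0) + 0)*4 = (2*0*(3 + 0) + 0)*4 = (2*0*3 + 0)*4 = (0 + 0)*4 = 0*4 = 0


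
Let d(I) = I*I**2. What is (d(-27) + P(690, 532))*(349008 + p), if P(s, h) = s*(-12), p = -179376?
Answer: -4743419616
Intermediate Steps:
P(s, h) = -12*s
d(I) = I**3
(d(-27) + P(690, 532))*(349008 + p) = ((-27)**3 - 12*690)*(349008 - 179376) = (-19683 - 8280)*169632 = -27963*169632 = -4743419616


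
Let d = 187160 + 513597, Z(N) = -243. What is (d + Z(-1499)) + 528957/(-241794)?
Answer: 18819950351/26866 ≈ 7.0051e+5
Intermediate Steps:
d = 700757
(d + Z(-1499)) + 528957/(-241794) = (700757 - 243) + 528957/(-241794) = 700514 + 528957*(-1/241794) = 700514 - 58773/26866 = 18819950351/26866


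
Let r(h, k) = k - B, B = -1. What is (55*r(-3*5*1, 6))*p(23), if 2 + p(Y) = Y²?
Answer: 202895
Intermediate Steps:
p(Y) = -2 + Y²
r(h, k) = 1 + k (r(h, k) = k - 1*(-1) = k + 1 = 1 + k)
(55*r(-3*5*1, 6))*p(23) = (55*(1 + 6))*(-2 + 23²) = (55*7)*(-2 + 529) = 385*527 = 202895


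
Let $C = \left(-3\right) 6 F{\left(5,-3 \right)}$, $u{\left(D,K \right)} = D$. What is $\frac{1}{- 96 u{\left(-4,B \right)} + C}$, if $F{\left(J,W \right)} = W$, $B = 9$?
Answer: $\frac{1}{438} \approx 0.0022831$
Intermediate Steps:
$C = 54$ ($C = \left(-3\right) 6 \left(-3\right) = \left(-18\right) \left(-3\right) = 54$)
$\frac{1}{- 96 u{\left(-4,B \right)} + C} = \frac{1}{\left(-96\right) \left(-4\right) + 54} = \frac{1}{384 + 54} = \frac{1}{438}$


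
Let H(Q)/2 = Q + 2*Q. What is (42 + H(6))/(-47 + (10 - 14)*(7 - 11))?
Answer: -78/31 ≈ -2.5161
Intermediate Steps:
H(Q) = 6*Q (H(Q) = 2*(Q + 2*Q) = 2*(3*Q) = 6*Q)
(42 + H(6))/(-47 + (10 - 14)*(7 - 11)) = (42 + 6*6)/(-47 + (10 - 14)*(7 - 11)) = (42 + 36)/(-47 - 4*(-4)) = 78/(-47 + 16) = 78/(-31) = -1/31*78 = -78/31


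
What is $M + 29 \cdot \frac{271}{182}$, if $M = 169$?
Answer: $\frac{38617}{182} \approx 212.18$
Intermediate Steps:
$M + 29 \cdot \frac{271}{182} = 169 + 29 \cdot \frac{271}{182} = 169 + \frac{7859}{182} = \frac{38617}{182}$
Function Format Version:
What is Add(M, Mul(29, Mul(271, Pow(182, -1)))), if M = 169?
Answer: Rational(38617, 182) ≈ 212.18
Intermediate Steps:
Add(M, Mul(29, Mul(271, Pow(182, -1)))) = Add(169, Mul(29, Mul(271, Pow(182, -1)))) = Add(169, Mul(29, Mul(271, Rational(1, 182)))) = Add(169, Mul(29, Rational(271, 182))) = Add(169, Rational(7859, 182)) = Rational(38617, 182)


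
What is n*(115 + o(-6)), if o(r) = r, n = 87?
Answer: 9483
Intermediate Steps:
n*(115 + o(-6)) = 87*(115 - 6) = 87*109 = 9483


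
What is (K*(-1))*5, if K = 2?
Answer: -10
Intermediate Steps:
(K*(-1))*5 = (2*(-1))*5 = -2*5 = -10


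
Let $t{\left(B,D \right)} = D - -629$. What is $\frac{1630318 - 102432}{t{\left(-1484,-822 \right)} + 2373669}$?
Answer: $\frac{763943}{1186738} \approx 0.64373$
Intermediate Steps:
$t{\left(B,D \right)} = 629 + D$ ($t{\left(B,D \right)} = D + 629 = 629 + D$)
$\frac{1630318 - 102432}{t{\left(-1484,-822 \right)} + 2373669} = \frac{1630318 - 102432}{\left(629 - 822\right) + 2373669} = \frac{1527886}{-193 + 2373669} = \frac{1527886}{2373476} = 1527886 \cdot \frac{1}{2373476} = \frac{763943}{1186738}$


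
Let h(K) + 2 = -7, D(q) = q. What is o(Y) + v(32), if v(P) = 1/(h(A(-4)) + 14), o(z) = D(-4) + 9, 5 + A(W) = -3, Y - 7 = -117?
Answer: 26/5 ≈ 5.2000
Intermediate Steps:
Y = -110 (Y = 7 - 117 = -110)
A(W) = -8 (A(W) = -5 - 3 = -8)
o(z) = 5 (o(z) = -4 + 9 = 5)
h(K) = -9 (h(K) = -2 - 7 = -9)
v(P) = ⅕ (v(P) = 1/(-9 + 14) = 1/5 = ⅕)
o(Y) + v(32) = 5 + ⅕ = 26/5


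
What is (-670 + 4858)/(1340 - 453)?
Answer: 4188/887 ≈ 4.7215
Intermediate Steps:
(-670 + 4858)/(1340 - 453) = 4188/887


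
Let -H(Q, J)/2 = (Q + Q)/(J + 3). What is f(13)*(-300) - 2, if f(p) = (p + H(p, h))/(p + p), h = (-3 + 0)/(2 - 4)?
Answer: -56/3 ≈ -18.667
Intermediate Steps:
h = 3/2 (h = -3/(-2) = -3*(-1/2) = 3/2 ≈ 1.5000)
H(Q, J) = -4*Q/(3 + J) (H(Q, J) = -2*(Q + Q)/(J + 3) = -2*2*Q/(3 + J) = -4*Q/(3 + J))
f(p) = 1/18 (f(p) = (p - 4*p/(3 + 3/2))/(p + p) = (p - 4*p/9/2)/((2*p)) = (p - 4*p*2/9)*(1/(2*p)) = (p - 8*p/9)*(1/(2*p)) = (p/9)*(1/(2*p)) = 1/18)
f(13)*(-300) - 2 = (1/18)*(-300) - 2 = -50/3 - 2 = -56/3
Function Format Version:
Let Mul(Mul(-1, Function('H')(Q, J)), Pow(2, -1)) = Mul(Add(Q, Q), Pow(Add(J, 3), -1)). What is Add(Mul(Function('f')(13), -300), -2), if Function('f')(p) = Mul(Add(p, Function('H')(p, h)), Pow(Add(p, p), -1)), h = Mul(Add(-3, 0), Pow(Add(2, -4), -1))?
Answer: Rational(-56, 3) ≈ -18.667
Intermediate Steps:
h = Rational(3, 2) (h = Mul(-3, Pow(-2, -1)) = Mul(-3, Rational(-1, 2)) = Rational(3, 2) ≈ 1.5000)
Function('H')(Q, J) = Mul(-4, Q, Pow(Add(3, J), -1)) (Function('H')(Q, J) = Mul(-2, Mul(Add(Q, Q), Pow(Add(J, 3), -1))) = Mul(-2, Mul(Mul(2, Q), Pow(Add(3, J), -1))) = Mul(-2, Mul(2, Q, Pow(Add(3, J), -1))) = Mul(-4, Q, Pow(Add(3, J), -1)))
Function('f')(p) = Rational(1, 18) (Function('f')(p) = Mul(Add(p, Mul(-4, p, Pow(Add(3, Rational(3, 2)), -1))), Pow(Add(p, p), -1)) = Mul(Add(p, Mul(-4, p, Pow(Rational(9, 2), -1))), Pow(Mul(2, p), -1)) = Mul(Add(p, Mul(-4, p, Rational(2, 9))), Mul(Rational(1, 2), Pow(p, -1))) = Mul(Add(p, Mul(Rational(-8, 9), p)), Mul(Rational(1, 2), Pow(p, -1))) = Mul(Mul(Rational(1, 9), p), Mul(Rational(1, 2), Pow(p, -1))) = Rational(1, 18))
Add(Mul(Function('f')(13), -300), -2) = Add(Mul(Rational(1, 18), -300), -2) = Add(Rational(-50, 3), -2) = Rational(-56, 3)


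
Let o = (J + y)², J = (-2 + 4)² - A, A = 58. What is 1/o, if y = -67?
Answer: 1/14641 ≈ 6.8301e-5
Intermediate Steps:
J = -54 (J = (-2 + 4)² - 1*58 = 2² - 58 = 4 - 58 = -54)
o = 14641 (o = (-54 - 67)² = (-121)² = 14641)
1/o = 1/14641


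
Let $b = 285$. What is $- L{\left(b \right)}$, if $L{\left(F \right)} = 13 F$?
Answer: $-3705$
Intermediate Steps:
$- L{\left(b \right)} = - 13 \cdot 285 = \left(-1\right) 3705 = -3705$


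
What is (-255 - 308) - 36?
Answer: -599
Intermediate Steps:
(-255 - 308) - 36 = -563 - 36 = -599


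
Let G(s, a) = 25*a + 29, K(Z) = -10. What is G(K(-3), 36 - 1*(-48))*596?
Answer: 1268884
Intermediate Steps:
G(s, a) = 29 + 25*a
G(K(-3), 36 - 1*(-48))*596 = (29 + 25*(36 - 1*(-48)))*596 = (29 + 25*(36 + 48))*596 = (29 + 25*84)*596 = (29 + 2100)*596 = 2129*596 = 1268884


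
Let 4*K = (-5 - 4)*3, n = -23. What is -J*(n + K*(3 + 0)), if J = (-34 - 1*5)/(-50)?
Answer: 6747/200 ≈ 33.735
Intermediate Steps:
K = -27/4 (K = ((-5 - 4)*3)/4 = (-9*3)/4 = (¼)*(-27) = -27/4 ≈ -6.7500)
J = 39/50 (J = (-34 - 5)*(-1/50) = -39*(-1/50) = 39/50 ≈ 0.78000)
-J*(n + K*(3 + 0)) = -39*(-23 - 27*(3 + 0)/4)/50 = -39*(-23 - 27/4*3)/50 = -39*(-23 - 81/4)/50 = -39*(-173)/(50*4) = -1*(-6747/200) = 6747/200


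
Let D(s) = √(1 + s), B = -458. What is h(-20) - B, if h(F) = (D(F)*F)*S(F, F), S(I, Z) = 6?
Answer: 458 - 120*I*√19 ≈ 458.0 - 523.07*I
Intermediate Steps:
h(F) = 6*F*√(1 + F) (h(F) = (√(1 + F)*F)*6 = (F*√(1 + F))*6 = 6*F*√(1 + F))
h(-20) - B = 6*(-20)*√(1 - 20) - 1*(-458) = 6*(-20)*√(-19) + 458 = 6*(-20)*(I*√19) + 458 = -120*I*√19 + 458 = 458 - 120*I*√19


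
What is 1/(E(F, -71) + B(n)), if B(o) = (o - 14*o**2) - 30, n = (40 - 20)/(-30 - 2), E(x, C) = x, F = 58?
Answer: 32/701 ≈ 0.045649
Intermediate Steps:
n = -5/8 (n = 20/(-32) = 20*(-1/32) = -5/8 ≈ -0.62500)
B(o) = -30 + o - 14*o**2
1/(E(F, -71) + B(n)) = 1/(58 + (-30 - 5/8 - 14*(-5/8)**2)) = 1/(58 + (-30 - 5/8 - 14*25/64)) = 1/(58 + (-30 - 5/8 - 175/32)) = 1/(58 - 1155/32) = 1/(701/32) = 32/701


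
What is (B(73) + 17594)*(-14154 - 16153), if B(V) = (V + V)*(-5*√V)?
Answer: -533221358 + 22124110*√73 ≈ -3.4419e+8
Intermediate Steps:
B(V) = -10*V^(3/2) (B(V) = (2*V)*(-5*√V) = -10*V^(3/2))
(B(73) + 17594)*(-14154 - 16153) = (-730*√73 + 17594)*(-14154 - 16153) = (-730*√73 + 17594)*(-30307) = (17594 - 730*√73)*(-30307) = -533221358 + 22124110*√73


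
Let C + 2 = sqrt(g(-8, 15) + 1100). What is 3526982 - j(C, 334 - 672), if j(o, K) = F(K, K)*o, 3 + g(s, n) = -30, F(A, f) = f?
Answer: 3526306 + 338*sqrt(1067) ≈ 3.5373e+6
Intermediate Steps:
g(s, n) = -33 (g(s, n) = -3 - 30 = -33)
C = -2 + sqrt(1067) (C = -2 + sqrt(-33 + 1100) = -2 + sqrt(1067) ≈ 30.665)
j(o, K) = K*o
3526982 - j(C, 334 - 672) = 3526982 - (334 - 672)*(-2 + sqrt(1067)) = 3526982 - (-338)*(-2 + sqrt(1067)) = 3526982 - (676 - 338*sqrt(1067)) = 3526982 + (-676 + 338*sqrt(1067)) = 3526306 + 338*sqrt(1067)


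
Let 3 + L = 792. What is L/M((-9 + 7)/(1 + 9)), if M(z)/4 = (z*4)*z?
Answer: 19725/16 ≈ 1232.8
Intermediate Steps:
L = 789 (L = -3 + 792 = 789)
M(z) = 16*z² (M(z) = 4*((z*4)*z) = 4*((4*z)*z) = 4*(4*z²) = 16*z²)
L/M((-9 + 7)/(1 + 9)) = 789/((16*((-9 + 7)/(1 + 9))²)) = 789/((16*(-2/10)²)) = 789/((16*(-2*⅒)²)) = 789/((16*(-⅕)²)) = 789/((16*(1/25))) = 789/(16/25) = 789*(25/16) = 19725/16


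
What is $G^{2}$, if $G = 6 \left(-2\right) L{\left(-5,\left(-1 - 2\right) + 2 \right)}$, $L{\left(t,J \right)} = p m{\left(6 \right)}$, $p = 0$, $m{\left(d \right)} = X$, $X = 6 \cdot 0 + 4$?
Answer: $0$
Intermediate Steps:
$X = 4$ ($X = 0 + 4 = 4$)
$m{\left(d \right)} = 4$
$L{\left(t,J \right)} = 0$ ($L{\left(t,J \right)} = 0 \cdot 4 = 0$)
$G = 0$ ($G = 6 \left(-2\right) 0 = \left(-12\right) 0 = 0$)
$G^{2} = 0^{2} = 0$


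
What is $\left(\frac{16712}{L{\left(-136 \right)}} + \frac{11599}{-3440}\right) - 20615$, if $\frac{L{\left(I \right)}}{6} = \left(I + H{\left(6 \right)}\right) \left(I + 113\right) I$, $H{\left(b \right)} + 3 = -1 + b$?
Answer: $- \frac{5574241293149}{270353040} \approx -20618.0$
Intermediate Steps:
$H{\left(b \right)} = -4 + b$ ($H{\left(b \right)} = -3 + \left(-1 + b\right) = -4 + b$)
$L{\left(I \right)} = 6 I \left(2 + I\right) \left(113 + I\right)$ ($L{\left(I \right)} = 6 \left(I + \left(-4 + 6\right)\right) \left(I + 113\right) I = 6 \left(I + 2\right) \left(113 + I\right) I = 6 \left(2 + I\right) \left(113 + I\right) I = 6 I \left(2 + I\right) \left(113 + I\right)$)
$\left(\frac{16712}{L{\left(-136 \right)}} + \frac{11599}{-3440}\right) - 20615 = \left(\frac{16712}{6 \left(-136\right) \left(226 + \left(-136\right)^{2} + 115 \left(-136\right)\right)} + \frac{11599}{-3440}\right) - 20615 = \left(\frac{16712}{6 \left(-136\right) \left(226 + 18496 - 15640\right)} + 11599 \left(- \frac{1}{3440}\right)\right) - 20615 = \left(\frac{16712}{6 \left(-136\right) 3082} - \frac{11599}{3440}\right) - 20615 = \left(\frac{16712}{-2514912} - \frac{11599}{3440}\right) - 20615 = \left(16712 \left(- \frac{1}{2514912}\right) - \frac{11599}{3440}\right) - 20615 = \left(- \frac{2089}{314364} - \frac{11599}{3440}\right) - 20615 = - \frac{913373549}{270353040} - 20615 = - \frac{5574241293149}{270353040}$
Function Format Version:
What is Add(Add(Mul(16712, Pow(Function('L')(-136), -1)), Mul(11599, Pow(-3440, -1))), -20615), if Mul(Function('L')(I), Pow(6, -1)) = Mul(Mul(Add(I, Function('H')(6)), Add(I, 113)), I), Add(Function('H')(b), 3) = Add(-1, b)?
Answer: Rational(-5574241293149, 270353040) ≈ -20618.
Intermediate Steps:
Function('H')(b) = Add(-4, b) (Function('H')(b) = Add(-3, Add(-1, b)) = Add(-4, b))
Function('L')(I) = Mul(6, I, Add(2, I), Add(113, I)) (Function('L')(I) = Mul(6, Mul(Mul(Add(I, Add(-4, 6)), Add(I, 113)), I)) = Mul(6, Mul(Mul(Add(I, 2), Add(113, I)), I)) = Mul(6, Mul(Mul(Add(2, I), Add(113, I)), I)) = Mul(6, Mul(I, Add(2, I), Add(113, I))) = Mul(6, I, Add(2, I), Add(113, I)))
Add(Add(Mul(16712, Pow(Function('L')(-136), -1)), Mul(11599, Pow(-3440, -1))), -20615) = Add(Add(Mul(16712, Pow(Mul(6, -136, Add(226, Pow(-136, 2), Mul(115, -136))), -1)), Mul(11599, Pow(-3440, -1))), -20615) = Add(Add(Mul(16712, Pow(Mul(6, -136, Add(226, 18496, -15640)), -1)), Mul(11599, Rational(-1, 3440))), -20615) = Add(Add(Mul(16712, Pow(Mul(6, -136, 3082), -1)), Rational(-11599, 3440)), -20615) = Add(Add(Mul(16712, Pow(-2514912, -1)), Rational(-11599, 3440)), -20615) = Add(Add(Mul(16712, Rational(-1, 2514912)), Rational(-11599, 3440)), -20615) = Add(Add(Rational(-2089, 314364), Rational(-11599, 3440)), -20615) = Add(Rational(-913373549, 270353040), -20615) = Rational(-5574241293149, 270353040)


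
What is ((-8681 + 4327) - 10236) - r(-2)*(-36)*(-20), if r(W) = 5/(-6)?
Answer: -13990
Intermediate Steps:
r(W) = -⅚ (r(W) = 5*(-⅙) = -⅚)
((-8681 + 4327) - 10236) - r(-2)*(-36)*(-20) = ((-8681 + 4327) - 10236) - (-⅚*(-36))*(-20) = (-4354 - 10236) - 30*(-20) = -14590 - 1*(-600) = -14590 + 600 = -13990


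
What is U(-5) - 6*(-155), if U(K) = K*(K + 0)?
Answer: 955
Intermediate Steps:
U(K) = K² (U(K) = K*K = K²)
U(-5) - 6*(-155) = (-5)² - 6*(-155) = 25 + 930 = 955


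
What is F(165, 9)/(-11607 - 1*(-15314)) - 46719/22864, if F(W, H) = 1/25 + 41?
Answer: -4306224861/2118921200 ≈ -2.0323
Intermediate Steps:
F(W, H) = 1026/25 (F(W, H) = 1/25 + 41 = 1026/25)
F(165, 9)/(-11607 - 1*(-15314)) - 46719/22864 = 1026/(25*(-11607 - 1*(-15314))) - 46719/22864 = 1026/(25*(-11607 + 15314)) - 46719*1/22864 = (1026/25)/3707 - 46719/22864 = (1026/25)*(1/3707) - 46719/22864 = 1026/92675 - 46719/22864 = -4306224861/2118921200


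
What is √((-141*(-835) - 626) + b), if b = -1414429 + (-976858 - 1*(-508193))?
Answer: I*√1765985 ≈ 1328.9*I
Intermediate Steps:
b = -1883094 (b = -1414429 + (-976858 + 508193) = -1414429 - 468665 = -1883094)
√((-141*(-835) - 626) + b) = √((-141*(-835) - 626) - 1883094) = √((117735 - 626) - 1883094) = √(117109 - 1883094) = √(-1765985) = I*√1765985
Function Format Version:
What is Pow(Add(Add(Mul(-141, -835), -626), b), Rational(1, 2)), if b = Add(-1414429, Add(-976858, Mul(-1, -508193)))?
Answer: Mul(I, Pow(1765985, Rational(1, 2))) ≈ Mul(1328.9, I)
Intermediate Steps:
b = -1883094 (b = Add(-1414429, Add(-976858, 508193)) = Add(-1414429, -468665) = -1883094)
Pow(Add(Add(Mul(-141, -835), -626), b), Rational(1, 2)) = Pow(Add(Add(Mul(-141, -835), -626), -1883094), Rational(1, 2)) = Pow(Add(Add(117735, -626), -1883094), Rational(1, 2)) = Pow(Add(117109, -1883094), Rational(1, 2)) = Pow(-1765985, Rational(1, 2)) = Mul(I, Pow(1765985, Rational(1, 2)))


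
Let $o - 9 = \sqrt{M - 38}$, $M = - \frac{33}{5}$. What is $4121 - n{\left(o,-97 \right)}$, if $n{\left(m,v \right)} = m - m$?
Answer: $4121$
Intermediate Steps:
$M = - \frac{33}{5}$ ($M = \left(-33\right) \frac{1}{5} = - \frac{33}{5} \approx -6.6$)
$o = 9 + \frac{i \sqrt{1115}}{5}$ ($o = 9 + \sqrt{- \frac{33}{5} - 38} = 9 + \sqrt{- \frac{223}{5}} = 9 + \frac{i \sqrt{1115}}{5} \approx 9.0 + 6.6783 i$)
$n{\left(m,v \right)} = 0$
$4121 - n{\left(o,-97 \right)} = 4121 - 0 = 4121 + 0 = 4121$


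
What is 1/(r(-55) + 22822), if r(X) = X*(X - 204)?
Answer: 1/37067 ≈ 2.6978e-5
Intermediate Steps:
r(X) = X*(-204 + X)
1/(r(-55) + 22822) = 1/(-55*(-204 - 55) + 22822) = 1/(-55*(-259) + 22822) = 1/(14245 + 22822) = 1/37067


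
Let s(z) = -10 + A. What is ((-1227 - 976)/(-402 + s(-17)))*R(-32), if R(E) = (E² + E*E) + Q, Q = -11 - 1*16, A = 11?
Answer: 4452263/401 ≈ 11103.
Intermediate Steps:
Q = -27 (Q = -11 - 16 = -27)
s(z) = 1 (s(z) = -10 + 11 = 1)
R(E) = -27 + 2*E² (R(E) = (E² + E*E) - 27 = (E² + E²) - 27 = 2*E² - 27 = -27 + 2*E²)
((-1227 - 976)/(-402 + s(-17)))*R(-32) = ((-1227 - 976)/(-402 + 1))*(-27 + 2*(-32)²) = (-2203/(-401))*(-27 + 2*1024) = (-2203*(-1/401))*(-27 + 2048) = (2203/401)*2021 = 4452263/401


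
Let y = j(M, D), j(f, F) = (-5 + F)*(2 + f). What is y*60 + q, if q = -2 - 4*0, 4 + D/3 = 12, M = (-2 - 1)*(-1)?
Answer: 5698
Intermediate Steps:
M = 3 (M = -3*(-1) = 3)
D = 24 (D = -12 + 3*12 = -12 + 36 = 24)
q = -2 (q = -2 + 0 = -2)
y = 95 (y = -10 - 5*3 + 2*24 + 24*3 = -10 - 15 + 48 + 72 = 95)
y*60 + q = 95*60 - 2 = 5700 - 2 = 5698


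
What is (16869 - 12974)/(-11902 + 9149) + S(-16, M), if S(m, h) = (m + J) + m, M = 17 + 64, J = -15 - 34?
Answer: -226888/2753 ≈ -82.415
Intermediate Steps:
J = -49
M = 81
S(m, h) = -49 + 2*m (S(m, h) = (m - 49) + m = (-49 + m) + m = -49 + 2*m)
(16869 - 12974)/(-11902 + 9149) + S(-16, M) = (16869 - 12974)/(-11902 + 9149) + (-49 + 2*(-16)) = 3895/(-2753) + (-49 - 32) = 3895*(-1/2753) - 81 = -3895/2753 - 81 = -226888/2753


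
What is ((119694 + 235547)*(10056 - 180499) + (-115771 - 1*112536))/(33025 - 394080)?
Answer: 12109714014/72211 ≈ 1.6770e+5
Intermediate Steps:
((119694 + 235547)*(10056 - 180499) + (-115771 - 1*112536))/(33025 - 394080) = (355241*(-170443) + (-115771 - 112536))/(-361055) = (-60548341763 - 228307)*(-1/361055) = -60548570070*(-1/361055) = 12109714014/72211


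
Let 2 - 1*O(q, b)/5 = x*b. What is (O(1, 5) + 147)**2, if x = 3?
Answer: 6724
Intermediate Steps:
O(q, b) = 10 - 15*b
(O(1, 5) + 147)**2 = ((10 - 15*5) + 147)**2 = ((10 - 75) + 147)**2 = (-65 + 147)**2 = 82**2 = 6724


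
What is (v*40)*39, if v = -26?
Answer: -40560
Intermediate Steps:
(v*40)*39 = -26*40*39 = -1040*39 = -40560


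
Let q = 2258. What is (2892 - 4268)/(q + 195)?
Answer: -1376/2453 ≈ -0.56095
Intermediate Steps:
(2892 - 4268)/(q + 195) = (2892 - 4268)/(2258 + 195) = -1376/2453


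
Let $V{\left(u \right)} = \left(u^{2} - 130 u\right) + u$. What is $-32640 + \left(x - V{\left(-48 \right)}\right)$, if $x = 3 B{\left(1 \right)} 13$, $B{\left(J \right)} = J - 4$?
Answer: $-41253$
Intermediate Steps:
$B{\left(J \right)} = -4 + J$ ($B{\left(J \right)} = J - 4 = -4 + J$)
$V{\left(u \right)} = u^{2} - 129 u$
$x = -117$ ($x = 3 \left(-4 + 1\right) 13 = 3 \left(-3\right) 13 = \left(-9\right) 13 = -117$)
$-32640 + \left(x - V{\left(-48 \right)}\right) = -32640 - \left(117 - 48 \left(-129 - 48\right)\right) = -32640 - \left(117 - -8496\right) = -32640 - 8613 = -41253$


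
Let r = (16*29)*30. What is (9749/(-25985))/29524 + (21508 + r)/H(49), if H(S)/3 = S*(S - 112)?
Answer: -27179783713409/7104864537540 ≈ -3.8255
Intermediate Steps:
r = 13920 (r = 464*30 = 13920)
H(S) = 3*S*(-112 + S) (H(S) = 3*(S*(S - 112)) = 3*(S*(-112 + S)) = 3*S*(-112 + S))
(9749/(-25985))/29524 + (21508 + r)/H(49) = (9749/(-25985))/29524 + (21508 + 13920)/((3*49*(-112 + 49))) = (9749*(-1/25985))*(1/29524) + 35428/((3*49*(-63))) = -9749/25985*1/29524 + 35428/(-9261) = -9749/767181140 + 35428*(-1/9261) = -9749/767181140 - 35428/9261 = -27179783713409/7104864537540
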